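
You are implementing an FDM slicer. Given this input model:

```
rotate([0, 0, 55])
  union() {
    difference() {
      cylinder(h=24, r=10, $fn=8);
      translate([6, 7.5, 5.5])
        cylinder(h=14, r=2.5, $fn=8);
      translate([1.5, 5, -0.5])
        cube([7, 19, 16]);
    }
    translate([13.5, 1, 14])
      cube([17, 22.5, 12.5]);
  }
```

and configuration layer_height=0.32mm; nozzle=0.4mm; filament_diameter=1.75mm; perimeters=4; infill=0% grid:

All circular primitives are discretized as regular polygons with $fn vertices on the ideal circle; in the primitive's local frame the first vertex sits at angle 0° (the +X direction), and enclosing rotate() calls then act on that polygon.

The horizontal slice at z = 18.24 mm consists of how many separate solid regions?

2

At z = 18.24 mm: the r=10 cylinder gives a regular 8-gon of circumradius 10 (constant along its height); the r=2.5 cylinder at (6, 7.5) contributes a regular 8-gon of circumradius 2.5; the cube at (1.5, 5) does not reach this height (z outside [-0.5, 15.5]); Taking the first minus the rest: starting from the r=10 cylinder, the r=2.5 cylinder at (6, 7.5) partially overlaps it — only the 8.24 mm² overlap (of its 17.68 mm²) is removed, clipping the outline — 1 connected region; the cube at (13.5, 1) is present — its section is the full 17×22.5 rectangle; Taking the union: the 2 present regions are separate (no shared area or edge), so areas and boundary lengths simply add and each stays a separate island — 2 connected regions; (whole slice rotated 55° about Z — lengths, areas and connectivity unchanged). The result has 2 disconnected regions.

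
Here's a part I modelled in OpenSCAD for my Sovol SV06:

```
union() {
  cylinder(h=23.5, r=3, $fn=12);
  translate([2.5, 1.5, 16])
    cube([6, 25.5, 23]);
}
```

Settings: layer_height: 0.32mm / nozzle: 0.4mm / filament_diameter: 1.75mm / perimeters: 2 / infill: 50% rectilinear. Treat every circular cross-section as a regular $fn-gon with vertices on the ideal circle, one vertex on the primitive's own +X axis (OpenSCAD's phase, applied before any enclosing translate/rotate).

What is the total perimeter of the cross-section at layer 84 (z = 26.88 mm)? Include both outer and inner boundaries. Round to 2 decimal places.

At z = 26.88 mm: the cylinder is not intersected at this z (z outside [0, 23.5]); the cube at (2.5, 1.5) (footprint 6×25.5) is included at this height (perimeter 63.00 mm); Merging all regions: only the 6×25.5 cube at (2.5, 1.5) is present, so the union is just that shape — boundary = 63.00 mm. Overall, the cross-section is a single solid region. Total boundary length (outer) = 63.00 mm.

63.00 mm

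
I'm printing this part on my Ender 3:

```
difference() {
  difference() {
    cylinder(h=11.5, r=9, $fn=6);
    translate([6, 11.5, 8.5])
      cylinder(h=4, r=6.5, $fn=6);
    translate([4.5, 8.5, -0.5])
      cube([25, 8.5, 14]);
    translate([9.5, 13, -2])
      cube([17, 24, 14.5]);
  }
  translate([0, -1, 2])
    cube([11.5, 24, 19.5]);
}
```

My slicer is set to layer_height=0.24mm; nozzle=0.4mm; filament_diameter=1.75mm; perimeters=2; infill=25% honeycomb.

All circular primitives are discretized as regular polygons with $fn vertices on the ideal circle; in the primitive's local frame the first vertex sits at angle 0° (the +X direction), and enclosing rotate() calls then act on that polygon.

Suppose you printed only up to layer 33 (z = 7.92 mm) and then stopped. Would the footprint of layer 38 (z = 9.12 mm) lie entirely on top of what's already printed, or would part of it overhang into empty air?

Compare the two slices. At z = 7.92: the r=9 cylinder contributes a regular 6-gon of circumradius 9 (area = (6/2)·9.000²·sin(360°/6) = 210.44 mm²); the cylinder at (6, 11.5) is absent (z outside [8.5, 12.5]); the cube at (4.5, 8.5) (footprint 25×8.5) is included at this height (area 212.50 mm²); the cube at (9.5, 13) is present — its section is the full 17×24 rectangle (area 408.00 mm²); Taking the first minus the rest: starting from the r=9 cylinder (210.44 mm²), the 25×8.5 cube at (4.5, 8.5) misses the remaining region (no effect); the 17×24 cube at (9.5, 13) misses the remaining region (no effect) — area = 210.44 mm²; the cube at (0, -1) is present — its section is the full 11.5×24 rectangle (area 276.00 mm²); Taking the first minus the rest: starting from that combined region (210.44 mm²), the 11.5×24 cube at (0, -1) partially overlaps it — only the 61.32 mm² overlap (of its 276.00 mm²) is removed, clipping the outline — area = 149.12 mm². At z = 9.12: the cylinder: section is a regular 6-gon, circumradius r=9 (area = (6/2)·9.000²·sin(360°/6) = 210.44 mm²); the cylinder at (6, 11.5): section is a regular 6-gon, circumradius r=6.5 (area = (6/2)·6.500²·sin(360°/6) = 109.77 mm²); the cube at (4.5, 8.5) (footprint 25×8.5) is included at this height (area 212.50 mm²); the cube at (9.5, 13) is present — its section is the full 17×24 rectangle (area 408.00 mm²); Subtracting the remaining from the first: starting from the r=9 cylinder (210.44 mm²), the r=6.5 cylinder at (6, 11.5) partially overlaps it — only the 5.50 mm² overlap (of its 109.77 mm²) is removed, clipping the outline; the 25×8.5 cube at (4.5, 8.5) misses the remaining region (no effect); the 17×24 cube at (9.5, 13) misses the remaining region (no effect) — area = 204.94 mm²; the 11.5×24 cube at (0, -1) contributes its full rectangle (area 276.00 mm²); After the difference (first − rest): starting from that combined region (204.94 mm²), the 11.5×24 cube at (0, -1) partially overlaps it — only the 55.82 mm² overlap (of its 276.00 mm²) is removed, clipping the outline — area = 149.12 mm². Checking containment: the cross-section at z = 9.12 is a subset of the cross-section at z = 7.92.

entirely on top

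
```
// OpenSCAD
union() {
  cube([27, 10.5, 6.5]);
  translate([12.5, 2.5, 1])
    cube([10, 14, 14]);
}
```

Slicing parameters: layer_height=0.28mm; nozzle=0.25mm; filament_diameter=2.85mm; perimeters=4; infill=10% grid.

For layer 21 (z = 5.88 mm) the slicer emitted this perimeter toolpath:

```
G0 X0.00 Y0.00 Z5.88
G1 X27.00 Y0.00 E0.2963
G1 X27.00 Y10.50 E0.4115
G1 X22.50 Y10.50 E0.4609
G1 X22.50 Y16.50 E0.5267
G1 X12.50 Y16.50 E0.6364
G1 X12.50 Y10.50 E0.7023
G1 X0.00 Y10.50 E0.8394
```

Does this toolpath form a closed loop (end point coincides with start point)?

no

Start point (G0): (0.00, 0.00). End point (last G1): the path does not return to the start — open.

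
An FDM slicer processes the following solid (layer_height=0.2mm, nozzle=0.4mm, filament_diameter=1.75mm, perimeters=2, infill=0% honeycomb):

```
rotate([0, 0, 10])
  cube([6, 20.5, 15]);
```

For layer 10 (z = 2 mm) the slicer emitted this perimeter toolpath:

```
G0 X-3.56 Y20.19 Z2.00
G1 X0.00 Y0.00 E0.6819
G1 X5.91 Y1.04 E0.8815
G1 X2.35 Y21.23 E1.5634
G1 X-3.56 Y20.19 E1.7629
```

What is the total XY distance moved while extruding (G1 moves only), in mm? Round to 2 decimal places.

53.00 mm

Sum the Euclidean lengths of each G1 segment: total = 53.00 mm.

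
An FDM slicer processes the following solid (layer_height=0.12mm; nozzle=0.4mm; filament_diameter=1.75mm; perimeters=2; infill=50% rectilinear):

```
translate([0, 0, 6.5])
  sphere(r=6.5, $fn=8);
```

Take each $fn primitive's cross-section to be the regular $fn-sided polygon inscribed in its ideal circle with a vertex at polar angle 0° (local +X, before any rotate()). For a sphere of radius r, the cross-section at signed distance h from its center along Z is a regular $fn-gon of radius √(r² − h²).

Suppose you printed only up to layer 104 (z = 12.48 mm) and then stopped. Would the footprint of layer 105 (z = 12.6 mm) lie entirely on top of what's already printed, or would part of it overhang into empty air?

Compare the two slices. At z = 12.48: the sphere: section is a regular 8-gon, circumradius = √(r²−h²) = √(6.5²−5.98²) = 2.547 (area = (8/2)·2.547²·sin(360°/8) = 18.36 mm²). At z = 12.6: the sphere: section is a regular 8-gon, circumradius = √(r²−h²) = √(6.5²−6.1²) = 2.245 (area = (8/2)·2.245²·sin(360°/8) = 14.26 mm²). Checking containment: the cross-section at z = 12.6 is a subset of the cross-section at z = 12.48.

entirely on top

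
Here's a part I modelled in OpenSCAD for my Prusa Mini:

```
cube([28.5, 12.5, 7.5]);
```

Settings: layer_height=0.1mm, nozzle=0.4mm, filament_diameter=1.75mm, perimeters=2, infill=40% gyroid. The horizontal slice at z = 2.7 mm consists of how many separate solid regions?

1

At z = 2.7 mm: the 28.5×12.5 cube contributes its full rectangle. The result has 1 disconnected region.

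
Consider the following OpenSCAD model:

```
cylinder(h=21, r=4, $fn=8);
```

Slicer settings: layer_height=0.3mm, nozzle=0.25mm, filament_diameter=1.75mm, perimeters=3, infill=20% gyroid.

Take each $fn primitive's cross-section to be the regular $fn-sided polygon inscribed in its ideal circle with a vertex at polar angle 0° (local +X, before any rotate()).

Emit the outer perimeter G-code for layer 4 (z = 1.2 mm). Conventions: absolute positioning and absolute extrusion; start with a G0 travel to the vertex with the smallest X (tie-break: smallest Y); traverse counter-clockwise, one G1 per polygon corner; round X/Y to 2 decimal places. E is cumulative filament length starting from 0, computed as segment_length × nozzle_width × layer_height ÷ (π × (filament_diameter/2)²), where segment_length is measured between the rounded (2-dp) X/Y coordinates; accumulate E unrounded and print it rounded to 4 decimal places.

G0 X-4.00 Y0.00 Z1.20
G1 X-2.83 Y-2.83 E0.0955
G1 X0.00 Y-4.00 E0.1910
G1 X2.83 Y-2.83 E0.2865
G1 X4.00 Y0.00 E0.3819
G1 X2.83 Y2.83 E0.4774
G1 X0.00 Y4.00 E0.5729
G1 X-2.83 Y2.83 E0.6684
G1 X-4.00 Y0.00 E0.7639

At z = 1.2 mm: the r=4 cylinder gives a regular 8-gon of circumradius 4 (constant along its height). The outline is a single polygon with 8 vertices. Extrusion per mm of travel: 0.25 × 0.3 / (π × 0.875²) = 0.031181. Accumulating E over each segment gives final E = 0.7639.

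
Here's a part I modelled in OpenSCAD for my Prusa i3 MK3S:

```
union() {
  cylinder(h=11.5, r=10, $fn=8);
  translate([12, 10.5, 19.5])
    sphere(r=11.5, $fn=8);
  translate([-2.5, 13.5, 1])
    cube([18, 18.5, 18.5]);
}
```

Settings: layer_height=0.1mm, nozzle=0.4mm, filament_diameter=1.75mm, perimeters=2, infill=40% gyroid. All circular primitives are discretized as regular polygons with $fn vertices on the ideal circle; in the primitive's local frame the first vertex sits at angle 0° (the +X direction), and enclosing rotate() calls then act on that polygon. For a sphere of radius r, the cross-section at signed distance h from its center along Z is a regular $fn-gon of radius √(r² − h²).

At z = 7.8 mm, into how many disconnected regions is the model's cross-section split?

At z = 7.8 mm: the cylinder: section is a regular 8-gon, circumradius r=10; the sphere at (12, 10.5) is not intersected at this z (|z−center|=11.700 > r=11.5); the 18×18.5 cube at (-2.5, 13.5) contributes its full rectangle; Taking the union: the 2 present regions are separate (no shared area or edge), so areas and boundary lengths simply add and each stays a separate island — 2 connected regions. The result has 2 disconnected regions.

2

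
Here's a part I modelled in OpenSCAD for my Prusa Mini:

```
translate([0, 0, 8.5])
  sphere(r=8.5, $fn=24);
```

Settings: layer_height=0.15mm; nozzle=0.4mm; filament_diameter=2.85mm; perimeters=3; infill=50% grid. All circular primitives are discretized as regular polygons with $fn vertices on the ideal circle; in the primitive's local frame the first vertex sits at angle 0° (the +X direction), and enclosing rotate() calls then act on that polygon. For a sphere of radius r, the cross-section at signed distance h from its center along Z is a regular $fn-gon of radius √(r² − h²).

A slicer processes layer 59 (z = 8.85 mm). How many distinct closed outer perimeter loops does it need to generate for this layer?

At z = 8.85 mm: the r=8.5 sphere slices to a regular 24-gon of circumradius 8.493 (√(r²−h²) with h=0.35 from center). The result has 1 disconnected region.

1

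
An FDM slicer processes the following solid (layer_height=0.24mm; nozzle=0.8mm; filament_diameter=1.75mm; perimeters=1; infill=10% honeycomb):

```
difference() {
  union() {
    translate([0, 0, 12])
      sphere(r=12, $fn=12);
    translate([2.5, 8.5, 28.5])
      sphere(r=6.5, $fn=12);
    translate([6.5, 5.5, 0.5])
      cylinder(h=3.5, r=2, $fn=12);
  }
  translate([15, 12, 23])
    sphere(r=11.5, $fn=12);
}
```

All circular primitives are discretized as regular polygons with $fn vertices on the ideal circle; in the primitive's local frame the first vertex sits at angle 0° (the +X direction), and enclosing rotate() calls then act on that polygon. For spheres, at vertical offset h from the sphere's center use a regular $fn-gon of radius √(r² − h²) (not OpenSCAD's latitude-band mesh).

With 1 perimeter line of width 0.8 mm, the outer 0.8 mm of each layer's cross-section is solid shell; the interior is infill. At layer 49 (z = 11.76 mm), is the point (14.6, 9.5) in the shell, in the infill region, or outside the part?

At z = 11.76 mm: the sphere: section is a regular 12-gon, circumradius = √(r²−h²) = √(12²−0.24²) = 11.998; the sphere at (2.5, 8.5) does not reach this height (|z−center|=16.740 > r=6.5); the cylinder at (6.5, 5.5) is absent (z outside [0.5, 4]); Merging all regions: only the r=12 sphere is present, so the union is just that shape — 1 connected region; the sphere at (15, 12): section is a regular 12-gon, circumradius = √(r²−h²) = √(11.5²−11.24²) = 2.432; After the difference (first − rest): starting from that combined region, the r=11.5 sphere at (15, 12) misses the remaining region (no effect) — 1 connected region. Overall, the cross-section is a single solid region. The nearest boundary edge runs (6.00, 10.39)→(10.39, 6.00); distance from the point to it = 5.48 mm. The point is not inside any of the regions above, so it lies outside the cross-section (5.48 mm from the nearest boundary).

outside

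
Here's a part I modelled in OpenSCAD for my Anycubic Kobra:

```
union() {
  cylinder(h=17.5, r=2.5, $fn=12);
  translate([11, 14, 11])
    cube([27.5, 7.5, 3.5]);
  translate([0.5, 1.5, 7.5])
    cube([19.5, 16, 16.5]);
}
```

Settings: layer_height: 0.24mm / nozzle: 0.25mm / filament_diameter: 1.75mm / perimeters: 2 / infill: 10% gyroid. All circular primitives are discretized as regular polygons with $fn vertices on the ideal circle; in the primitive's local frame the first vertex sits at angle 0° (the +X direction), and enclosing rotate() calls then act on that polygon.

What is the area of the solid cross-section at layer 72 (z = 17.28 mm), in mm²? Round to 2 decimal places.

329.95 mm²

At z = 17.28 mm: the cylinder: section is a regular 12-gon, circumradius r=2.5 (area = (12/2)·2.500²·sin(360°/12) = 18.75 mm²); the cube at (11, 14) is absent (z outside [11, 14.5]); the 19.5×16 cube at (0.5, 1.5) contributes its full rectangle (area 312.00 mm²); Taking the union: the regions partially overlap — summed areas 330.75 mm² minus the doubly-counted overlap 0.80 mm² gives 329.95 mm² — area = 329.95 mm². Overall, the cross-section is a single solid region. Net area = 329.95 mm².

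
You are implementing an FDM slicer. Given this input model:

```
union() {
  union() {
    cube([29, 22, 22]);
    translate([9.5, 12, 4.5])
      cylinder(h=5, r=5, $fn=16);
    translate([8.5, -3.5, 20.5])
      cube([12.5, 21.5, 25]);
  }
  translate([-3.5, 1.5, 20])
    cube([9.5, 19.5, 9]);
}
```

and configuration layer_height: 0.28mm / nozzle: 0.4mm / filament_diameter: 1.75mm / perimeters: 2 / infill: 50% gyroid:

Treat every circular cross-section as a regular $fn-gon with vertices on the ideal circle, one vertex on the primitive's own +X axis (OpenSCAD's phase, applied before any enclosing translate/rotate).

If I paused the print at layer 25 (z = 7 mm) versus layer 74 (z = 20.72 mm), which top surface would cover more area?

Layer 25 (z = 7): the cube is present — its section is the full 29×22 rectangle (area 638.00 mm²); the cylinder at (9.5, 12): section is a regular 16-gon, circumradius r=5 (area = (16/2)·5.000²·sin(360°/16) = 76.54 mm²); the cube at (8.5, -3.5) is not intersected at this z (z outside [20.5, 45.5]); Merging all regions: the r=5 cylinder at (9.5, 12) lies entirely inside the 29×22 cube, so the union is just the 29×22 cube — area = 638.00 mm²; the cube at (-3.5, 1.5) does not reach this height (z outside [20, 29]); Taking the union: only the result so far is present, so the union is just that shape — area = 638.00 mm². So its area = 638.00 mm². Layer 74 (z = 20.72): the cube is present — its section is the full 29×22 rectangle (area 638.00 mm²); the cylinder at (9.5, 12) is absent (z outside [4.5, 9.5]); the 12.5×21.5 cube at (8.5, -3.5) contributes its full rectangle (area 268.75 mm²); Taking the union: the regions partially overlap — summed areas 906.75 mm² minus the doubly-counted overlap 225.00 mm² gives 681.75 mm² — area = 681.75 mm²; the cube at (-3.5, 1.5) (footprint 9.5×19.5) is included at this height (area 185.25 mm²); Taking the union: the regions partially overlap — summed areas 867.00 mm² minus the doubly-counted overlap 117.00 mm² gives 750.00 mm² — area = 750.00 mm². So its area = 750.00 mm². Layer 74 is larger (750.00 vs 638.00 mm²).

layer 74 (z = 20.72 mm)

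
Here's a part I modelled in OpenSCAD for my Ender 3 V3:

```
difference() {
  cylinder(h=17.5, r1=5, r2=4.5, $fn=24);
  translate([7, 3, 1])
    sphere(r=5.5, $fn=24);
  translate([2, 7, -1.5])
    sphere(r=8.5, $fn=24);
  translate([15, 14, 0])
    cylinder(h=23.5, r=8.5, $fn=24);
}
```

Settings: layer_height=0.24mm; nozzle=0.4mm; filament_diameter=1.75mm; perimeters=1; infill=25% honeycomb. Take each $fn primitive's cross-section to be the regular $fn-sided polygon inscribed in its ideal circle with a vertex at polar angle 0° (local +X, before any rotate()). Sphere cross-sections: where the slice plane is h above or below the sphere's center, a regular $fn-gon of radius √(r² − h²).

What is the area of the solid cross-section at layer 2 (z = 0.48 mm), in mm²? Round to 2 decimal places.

33.67 mm²

At z = 0.48 mm: the cone: at t=0.027 of its height the radius interpolates to r₁+(r₂−r₁)t = 4.986, giving a regular 24-gon of that circumradius (area = (24/2)·4.986²·sin(360°/24) = 77.22 mm²); the sphere at (7, 3): section is a regular 24-gon, circumradius = √(r²−h²) = √(5.5²−0.52²) = 5.475 (area = (24/2)·5.475²·sin(360°/24) = 93.11 mm²); the sphere at (2, 7): section is a regular 24-gon, circumradius = √(r²−h²) = √(8.5²−1.98²) = 8.266 (area = (24/2)·8.266²·sin(360°/24) = 212.22 mm²); the r=8.5 cylinder at (15, 14) contributes a regular 24-gon of circumradius 8.5 (area = (24/2)·8.500²·sin(360°/24) = 224.40 mm²); After the difference (first − rest): starting from the cone (77.22 mm²), the r=5.5 sphere at (7, 3) partially overlaps it — only the 13.54 mm² overlap (of its 93.11 mm²) is removed, clipping the outline; the r=8.5 sphere at (2, 7) partially overlaps it — only the 30.00 mm² overlap (of its 212.22 mm²) is removed, clipping the outline; the r=8.5 cylinder at (15, 14) misses the remaining region (no effect) — area = 33.67 mm². Overall, the cross-section is a single solid region. Net area = 33.67 mm².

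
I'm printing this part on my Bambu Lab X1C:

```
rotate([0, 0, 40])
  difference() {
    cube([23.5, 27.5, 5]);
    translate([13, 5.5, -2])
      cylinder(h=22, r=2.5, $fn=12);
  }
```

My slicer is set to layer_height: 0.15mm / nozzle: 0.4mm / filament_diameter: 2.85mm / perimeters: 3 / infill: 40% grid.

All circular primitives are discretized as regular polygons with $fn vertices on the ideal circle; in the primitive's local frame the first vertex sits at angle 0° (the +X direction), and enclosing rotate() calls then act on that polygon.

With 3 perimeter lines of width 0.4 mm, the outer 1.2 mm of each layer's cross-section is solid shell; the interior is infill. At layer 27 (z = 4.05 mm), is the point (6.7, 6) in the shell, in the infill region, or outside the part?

shell

At z = 4.05 mm: the 23.5×27.5 cube contributes its full rectangle; the r=2.5 cylinder at (13, 5.5) contributes a regular 12-gon of circumradius 2.5; Subtracting the remaining from the first: starting from the 23.5×27.5 cube, the r=2.5 cylinder at (13, 5.5) lies wholly inside it (removes its full 18.75 mm² and its 15.53 mm outline becomes a hole wall) — 1 connected region with 1 hole; (rotated 40° about Z; rotation is an isometry so areas/perimeters/island counts are preserved). Overall, the cross-section is one region with 1 hole. Undo the 40° rotation: the query point maps to (8.989, 0.290) in the un-rotated model frame. The nearest boundary edge runs (23.50, 0.00)→(0.00, 0.00); distance from the point to it = 0.29 mm. The point is inside the cross-section, 0.29 mm from the nearest boundary — within the 1.2 mm shell band (3 × 0.4).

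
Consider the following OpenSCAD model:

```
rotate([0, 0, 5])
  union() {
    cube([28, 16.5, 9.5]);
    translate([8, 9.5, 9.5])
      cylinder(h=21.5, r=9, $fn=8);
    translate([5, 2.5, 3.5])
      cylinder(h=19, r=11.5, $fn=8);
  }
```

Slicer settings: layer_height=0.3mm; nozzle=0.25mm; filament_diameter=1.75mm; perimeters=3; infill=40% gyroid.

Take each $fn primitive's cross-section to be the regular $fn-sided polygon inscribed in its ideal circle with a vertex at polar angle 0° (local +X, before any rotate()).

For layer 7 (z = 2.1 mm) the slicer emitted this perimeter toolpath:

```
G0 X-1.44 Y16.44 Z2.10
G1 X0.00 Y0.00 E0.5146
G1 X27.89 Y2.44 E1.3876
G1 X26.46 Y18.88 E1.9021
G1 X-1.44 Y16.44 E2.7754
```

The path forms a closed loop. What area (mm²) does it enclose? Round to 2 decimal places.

462.10 mm²

Apply the shoelace formula to the sequence of (X, Y) vertices; enclosed area = 462.10 mm².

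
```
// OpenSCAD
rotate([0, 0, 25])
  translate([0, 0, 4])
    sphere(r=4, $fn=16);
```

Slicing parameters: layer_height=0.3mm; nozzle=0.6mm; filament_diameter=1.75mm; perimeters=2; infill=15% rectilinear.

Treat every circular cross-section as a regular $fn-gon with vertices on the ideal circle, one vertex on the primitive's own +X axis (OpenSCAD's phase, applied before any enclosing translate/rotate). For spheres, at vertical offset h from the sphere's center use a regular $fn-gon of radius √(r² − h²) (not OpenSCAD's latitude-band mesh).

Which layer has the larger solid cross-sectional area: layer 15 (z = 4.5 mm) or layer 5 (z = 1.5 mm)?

layer 15 (z = 4.5 mm)

Layer 15 (z = 4.5): the r=4 sphere contributes a regular 16-gon of circumradius √(4²−0.5²) = 3.969 (area = (16/2)·3.969²·sin(360°/16) = 48.22 mm²); (rotated 25° about Z; rotation is an isometry so areas/perimeters/island counts are preserved). So its area = 48.22 mm². Layer 5 (z = 1.5): the r=4 sphere contributes a regular 16-gon of circumradius √(4²−2.5²) = 3.122 (area = (16/2)·3.122²·sin(360°/16) = 29.85 mm²); (whole slice rotated 25° about Z — lengths, areas and connectivity unchanged). So its area = 29.85 mm². Layer 15 is larger (48.22 vs 29.85 mm²).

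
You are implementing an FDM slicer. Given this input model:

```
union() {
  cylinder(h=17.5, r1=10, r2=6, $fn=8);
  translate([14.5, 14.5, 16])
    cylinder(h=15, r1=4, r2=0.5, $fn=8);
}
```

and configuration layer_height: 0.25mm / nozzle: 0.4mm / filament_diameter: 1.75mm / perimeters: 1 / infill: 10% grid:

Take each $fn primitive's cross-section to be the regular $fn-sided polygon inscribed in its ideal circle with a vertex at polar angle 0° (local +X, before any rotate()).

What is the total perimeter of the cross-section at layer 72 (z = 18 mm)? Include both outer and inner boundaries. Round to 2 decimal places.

21.63 mm

At z = 18 mm: the cone is not intersected at this z (z outside [0, 17.5]); the cone at (14.5, 14.5) (r1=4→r2=0.5) has section circumradius 3.533 here — a regular 8-gon (perimeter = 2·8·3.533·sin(180°/8) = 21.63 mm); Combining (union): only the cone at (14.5, 14.5) is present, so the union is just that shape — boundary = 21.63 mm. Overall, the cross-section is a single solid region. Total boundary length (outer) = 21.63 mm.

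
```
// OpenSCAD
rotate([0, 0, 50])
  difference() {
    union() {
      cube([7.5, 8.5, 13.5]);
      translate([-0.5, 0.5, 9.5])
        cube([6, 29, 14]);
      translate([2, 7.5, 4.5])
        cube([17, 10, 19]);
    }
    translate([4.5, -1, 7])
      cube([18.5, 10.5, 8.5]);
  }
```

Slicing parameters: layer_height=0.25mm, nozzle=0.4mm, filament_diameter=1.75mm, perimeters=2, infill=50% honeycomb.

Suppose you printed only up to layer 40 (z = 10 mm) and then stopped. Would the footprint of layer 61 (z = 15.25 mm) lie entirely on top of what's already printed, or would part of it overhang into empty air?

entirely on top

Compare the two slices. At z = 10: the 7.5×8.5 cube contributes its full rectangle (area 63.75 mm²); the 6×29 cube at (-0.5, 0.5) contributes its full rectangle (area 174.00 mm²); the cube at (2, 7.5) (footprint 17×10) is included at this height (area 170.00 mm²); Combining (union): the regions partially overlap — summed areas 407.75 mm² minus the doubly-counted overlap 81.00 mm² gives 326.75 mm² — area = 326.75 mm²; the cube at (4.5, -1) is present — its section is the full 18.5×10.5 rectangle (area 194.25 mm²); Subtracting the remaining from the first: starting from that combined region (326.75 mm²), the 18.5×10.5 cube at (4.5, -1) partially overlaps it — only the 51.50 mm² overlap (of its 194.25 mm²) is removed, clipping the outline — area = 275.25 mm²; (whole slice rotated 50° about Z — lengths, areas and connectivity unchanged). At z = 15.25: the cube is absent (z outside [0, 13.5]); the cube at (-0.5, 0.5) (footprint 6×29) is included at this height (area 174.00 mm²); the cube at (2, 7.5) is present — its section is the full 17×10 rectangle (area 170.00 mm²); Combining (union): the regions partially overlap — summed areas 344.00 mm² minus the doubly-counted overlap 35.00 mm² gives 309.00 mm² — area = 309.00 mm²; the cube at (4.5, -1) (footprint 18.5×10.5) is included at this height (area 194.25 mm²); Subtracting the remaining from the first: starting from the result so far (309.00 mm²), the 18.5×10.5 cube at (4.5, -1) partially overlaps it — only the 36.00 mm² overlap (of its 194.25 mm²) is removed, clipping the outline — area = 273.00 mm²; (rotated 50° about Z; rotation is an isometry so areas/perimeters/island counts are preserved). Checking containment: the cross-section at z = 15.25 is a subset of the cross-section at z = 10.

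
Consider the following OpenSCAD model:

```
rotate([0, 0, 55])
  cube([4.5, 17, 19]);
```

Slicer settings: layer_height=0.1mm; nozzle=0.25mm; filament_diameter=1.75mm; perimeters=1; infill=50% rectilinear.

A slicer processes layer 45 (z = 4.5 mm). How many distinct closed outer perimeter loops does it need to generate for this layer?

At z = 4.5 mm: the cube (footprint 4.5×17) is included at this height; (whole slice rotated 55° about Z — lengths, areas and connectivity unchanged). The result has 1 disconnected region.

1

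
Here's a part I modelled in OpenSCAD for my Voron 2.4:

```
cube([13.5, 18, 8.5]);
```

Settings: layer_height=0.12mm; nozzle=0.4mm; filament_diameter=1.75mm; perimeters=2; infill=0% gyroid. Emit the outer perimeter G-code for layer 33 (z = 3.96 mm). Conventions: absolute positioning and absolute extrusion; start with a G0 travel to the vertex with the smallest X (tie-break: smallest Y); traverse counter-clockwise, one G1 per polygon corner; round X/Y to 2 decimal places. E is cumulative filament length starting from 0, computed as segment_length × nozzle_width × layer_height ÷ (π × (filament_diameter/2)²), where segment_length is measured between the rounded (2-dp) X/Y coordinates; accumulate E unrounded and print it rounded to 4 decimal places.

G0 X0.00 Y0.00 Z3.96
G1 X13.50 Y0.00 E0.2694
G1 X13.50 Y18.00 E0.6286
G1 X0.00 Y18.00 E0.8980
G1 X0.00 Y0.00 E1.2572

At z = 3.96 mm: the cube is present — its section is the full 13.5×18 rectangle. The outline is a single polygon with 4 vertices. Extrusion per mm of travel: 0.4 × 0.12 / (π × 0.875²) = 0.019956. Accumulating E over each segment gives final E = 1.2572.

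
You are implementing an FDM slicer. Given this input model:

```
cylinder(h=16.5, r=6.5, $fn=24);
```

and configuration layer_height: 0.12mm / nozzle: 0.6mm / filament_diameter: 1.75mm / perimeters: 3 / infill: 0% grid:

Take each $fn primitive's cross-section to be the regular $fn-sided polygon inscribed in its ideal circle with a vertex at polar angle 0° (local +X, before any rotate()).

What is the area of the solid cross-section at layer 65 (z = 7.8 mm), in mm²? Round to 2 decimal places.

131.22 mm²

At z = 7.8 mm: the r=6.5 cylinder gives a regular 24-gon of circumradius 6.5 (constant along its height) (area = (24/2)·6.500²·sin(360°/24) = 131.22 mm²). Overall, the cross-section is a single solid region. Net area = 131.22 mm².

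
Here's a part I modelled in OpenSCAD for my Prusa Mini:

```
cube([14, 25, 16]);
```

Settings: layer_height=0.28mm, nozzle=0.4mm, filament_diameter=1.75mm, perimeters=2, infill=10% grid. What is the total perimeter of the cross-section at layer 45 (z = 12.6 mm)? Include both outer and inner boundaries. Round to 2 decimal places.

78.00 mm

At z = 12.6 mm: the cube (footprint 14×25) is included at this height (perimeter 78.00 mm). Overall, the cross-section is a single solid region. Total boundary length (outer) = 78.00 mm.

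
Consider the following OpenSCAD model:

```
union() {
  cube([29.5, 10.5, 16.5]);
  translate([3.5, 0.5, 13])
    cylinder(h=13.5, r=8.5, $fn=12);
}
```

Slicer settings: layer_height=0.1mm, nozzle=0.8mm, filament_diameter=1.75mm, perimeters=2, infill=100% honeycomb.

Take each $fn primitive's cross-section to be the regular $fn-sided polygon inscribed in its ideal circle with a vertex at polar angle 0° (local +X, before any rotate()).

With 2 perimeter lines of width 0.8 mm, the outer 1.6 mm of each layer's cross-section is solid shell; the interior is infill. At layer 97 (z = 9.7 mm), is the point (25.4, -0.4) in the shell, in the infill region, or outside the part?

At z = 9.7 mm: the cube is present — its section is the full 29.5×10.5 rectangle; the cylinder at (3.5, 0.5) does not reach this height (z outside [13, 26.5]); Merging all regions: only the 29.5×10.5 cube is present, so the union is just that shape — 1 connected region. Overall, the cross-section is a single solid region. The nearest boundary edge runs (0.00, 0.00)→(29.50, 0.00); distance from the point to it = 0.40 mm. The point is not inside any of the regions above, so it lies outside the cross-section (0.40 mm from the nearest boundary).

outside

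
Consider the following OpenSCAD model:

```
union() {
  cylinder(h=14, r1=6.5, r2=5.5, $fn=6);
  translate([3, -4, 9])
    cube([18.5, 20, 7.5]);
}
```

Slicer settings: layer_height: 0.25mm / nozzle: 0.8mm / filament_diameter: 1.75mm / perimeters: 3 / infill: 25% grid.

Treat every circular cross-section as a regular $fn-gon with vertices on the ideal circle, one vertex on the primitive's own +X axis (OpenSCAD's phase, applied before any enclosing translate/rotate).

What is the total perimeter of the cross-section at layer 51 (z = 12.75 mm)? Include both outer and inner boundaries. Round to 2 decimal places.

91.97 mm

At z = 12.75 mm: the cone (r1=6.5→r2=5.5) has section circumradius 5.589 here — a regular 6-gon (perimeter = 2·6·5.589·sin(180°/6) = 33.54 mm); the 18.5×20 cube at (3, -4) contributes its full rectangle (perimeter 77.00 mm); Taking the union: the regions partially overlap (shared area 11.54 mm²), so the edge portions inside another operand are dropped and the merged outline is re-measured after clipping — boundary = 91.97 mm. Overall, the cross-section is a single solid region. Total boundary length (outer) = 91.97 mm.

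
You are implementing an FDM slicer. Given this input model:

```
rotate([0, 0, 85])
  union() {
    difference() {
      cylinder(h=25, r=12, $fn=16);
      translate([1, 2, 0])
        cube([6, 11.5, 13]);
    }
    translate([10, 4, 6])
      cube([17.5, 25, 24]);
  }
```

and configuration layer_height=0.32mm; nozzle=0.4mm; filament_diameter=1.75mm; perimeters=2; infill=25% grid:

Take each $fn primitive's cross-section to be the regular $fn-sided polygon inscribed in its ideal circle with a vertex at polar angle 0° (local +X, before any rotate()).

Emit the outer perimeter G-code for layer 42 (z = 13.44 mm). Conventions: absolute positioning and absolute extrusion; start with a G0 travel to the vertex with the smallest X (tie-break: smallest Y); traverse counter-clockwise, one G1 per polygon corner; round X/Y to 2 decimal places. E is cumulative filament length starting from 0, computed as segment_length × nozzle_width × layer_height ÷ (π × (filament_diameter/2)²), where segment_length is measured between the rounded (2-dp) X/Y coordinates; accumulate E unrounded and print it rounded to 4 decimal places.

G0 X-28.02 Y12.49 Z13.44
G1 X-5.32 Y10.50 E1.2126
G1 X-7.71 Y9.19 E1.3577
G1 X-10.64 Y5.54 E1.6068
G1 X-11.95 Y1.05 E1.8557
G1 X-11.44 Y-3.61 E2.1051
G1 X-9.19 Y-7.71 E2.3540
G1 X-5.54 Y-10.64 E2.6031
G1 X-1.05 Y-11.95 E2.8520
G1 X3.61 Y-11.44 E3.1015
G1 X7.71 Y-9.19 E3.3503
G1 X10.64 Y-5.54 E3.5994
G1 X11.95 Y-1.05 E3.8483
G1 X11.44 Y3.61 E4.0978
G1 X9.19 Y7.71 E4.3467
G1 X5.54 Y10.64 E4.5958
G1 X1.05 Y11.95 E4.8447
G1 X-3.01 Y11.51 E5.0620
G1 X-1.59 Y27.74 E5.9290
G1 X-26.49 Y29.92 E7.2591
G1 X-28.02 Y12.49 E8.1903

At z = 13.44 mm: the r=12 cylinder gives a regular 16-gon of circumradius 12 (constant along its height); the cube at (1, 2) is not intersected at this z (z outside [0, 13]); After the difference (first − rest): none of the subtracted shapes is present at this height, so the r=12 cylinder is unchanged — 1 connected region; the cube at (10, 4) is present — its section is the full 17.5×25 rectangle; Merging all regions: the regions partially overlap (shared area 1.56 mm²), so overlapping operands fuse into one piece — 1 connected region; (whole slice rotated 85° about Z — lengths, areas and connectivity unchanged). The outline is a single polygon with 20 vertices. Extrusion per mm of travel: 0.4 × 0.32 / (π × 0.875²) = 0.053216. Accumulating E over each segment gives final E = 8.1903.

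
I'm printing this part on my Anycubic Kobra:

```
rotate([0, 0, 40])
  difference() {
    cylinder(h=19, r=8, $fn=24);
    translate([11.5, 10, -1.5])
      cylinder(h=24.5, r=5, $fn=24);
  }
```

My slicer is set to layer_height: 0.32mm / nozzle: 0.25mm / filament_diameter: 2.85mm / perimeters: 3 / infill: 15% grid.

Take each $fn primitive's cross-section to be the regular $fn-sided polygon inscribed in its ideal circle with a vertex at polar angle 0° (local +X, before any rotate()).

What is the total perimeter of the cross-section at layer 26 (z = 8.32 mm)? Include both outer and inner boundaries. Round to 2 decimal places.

50.12 mm

At z = 8.32 mm: the r=8 cylinder contributes a regular 24-gon of circumradius 8 (perimeter = 2·24·8.000·sin(180°/24) = 50.12 mm); the r=5 cylinder at (11.5, 10) gives a regular 24-gon of circumradius 5 (constant along its height) (perimeter = 2·24·5.000·sin(180°/24) = 31.33 mm); Subtracting the remaining from the first: starting from the r=8 cylinder, the r=5 cylinder at (11.5, 10) misses the remaining region (no effect) — boundary = 50.12 mm; (rotated 40° about Z; rotation is an isometry so areas/perimeters/island counts are preserved). Overall, the cross-section is a single solid region. Total boundary length (outer) = 50.12 mm.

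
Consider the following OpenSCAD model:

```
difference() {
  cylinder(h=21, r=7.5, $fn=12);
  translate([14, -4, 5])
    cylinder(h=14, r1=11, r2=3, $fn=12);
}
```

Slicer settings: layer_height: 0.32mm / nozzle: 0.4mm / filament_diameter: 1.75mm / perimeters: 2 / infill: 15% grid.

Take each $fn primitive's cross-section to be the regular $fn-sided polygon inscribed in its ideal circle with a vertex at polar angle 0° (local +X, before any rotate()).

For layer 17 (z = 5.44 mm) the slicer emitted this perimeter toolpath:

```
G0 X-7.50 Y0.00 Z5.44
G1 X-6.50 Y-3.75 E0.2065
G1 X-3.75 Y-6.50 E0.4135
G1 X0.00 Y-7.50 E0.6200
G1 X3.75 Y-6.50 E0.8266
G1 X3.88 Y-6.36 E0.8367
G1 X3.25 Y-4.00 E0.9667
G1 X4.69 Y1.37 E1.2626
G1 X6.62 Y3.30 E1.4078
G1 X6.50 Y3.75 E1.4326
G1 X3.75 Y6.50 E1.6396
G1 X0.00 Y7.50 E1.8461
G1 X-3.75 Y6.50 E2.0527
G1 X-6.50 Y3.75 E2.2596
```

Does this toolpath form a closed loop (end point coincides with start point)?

no

Start point (G0): (-7.50, 0.00). End point (last G1): the path does not return to the start — open.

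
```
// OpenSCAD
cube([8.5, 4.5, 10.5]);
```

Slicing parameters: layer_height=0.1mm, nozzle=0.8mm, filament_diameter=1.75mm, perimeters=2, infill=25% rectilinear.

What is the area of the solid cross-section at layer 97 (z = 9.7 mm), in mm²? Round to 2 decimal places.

At z = 9.7 mm: the cube is present — its section is the full 8.5×4.5 rectangle (area 38.25 mm²). Overall, the cross-section is a single solid region. Net area = 38.25 mm².

38.25 mm²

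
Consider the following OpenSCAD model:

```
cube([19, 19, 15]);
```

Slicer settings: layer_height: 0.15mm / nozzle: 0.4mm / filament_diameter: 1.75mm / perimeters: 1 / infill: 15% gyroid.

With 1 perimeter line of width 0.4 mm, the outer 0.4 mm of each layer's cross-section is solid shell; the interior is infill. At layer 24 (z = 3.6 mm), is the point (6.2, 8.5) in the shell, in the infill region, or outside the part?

At z = 3.6 mm: the cube is present — its section is the full 19×19 rectangle. Overall, the cross-section is a single solid region. The nearest boundary edge runs (0.00, 19.00)→(0.00, 0.00); distance from the point to it = 6.20 mm. The point is inside the cross-section and 6.20 mm from the nearest boundary — more than the 0.4 mm shell width (1 × 0.4), so it's in the infill interior.

infill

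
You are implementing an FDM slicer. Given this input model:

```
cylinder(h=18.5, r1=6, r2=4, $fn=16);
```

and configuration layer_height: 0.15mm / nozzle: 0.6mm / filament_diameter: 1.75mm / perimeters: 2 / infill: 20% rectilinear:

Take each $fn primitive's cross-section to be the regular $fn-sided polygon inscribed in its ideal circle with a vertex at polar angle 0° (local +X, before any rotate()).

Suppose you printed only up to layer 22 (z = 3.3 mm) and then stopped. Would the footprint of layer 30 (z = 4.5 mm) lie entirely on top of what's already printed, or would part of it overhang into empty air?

Compare the two slices. At z = 3.3: the cone: at t=0.178 of its height the radius interpolates to r₁+(r₂−r₁)t = 5.643, giving a regular 16-gon of that circumradius (area = (16/2)·5.643²·sin(360°/16) = 97.50 mm²). At z = 4.5: the cone: at t=0.243 of its height the radius interpolates to r₁+(r₂−r₁)t = 5.514, giving a regular 16-gon of that circumradius (area = (16/2)·5.514²·sin(360°/16) = 93.07 mm²). Checking containment: the cross-section at z = 4.5 is a subset of the cross-section at z = 3.3.

entirely on top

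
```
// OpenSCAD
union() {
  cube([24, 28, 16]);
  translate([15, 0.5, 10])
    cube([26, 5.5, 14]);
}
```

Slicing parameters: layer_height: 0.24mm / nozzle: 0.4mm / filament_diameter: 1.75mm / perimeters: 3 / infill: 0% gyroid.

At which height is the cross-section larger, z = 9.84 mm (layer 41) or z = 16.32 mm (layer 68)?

Layer 41 (z = 9.84): the 24×28 cube contributes its full rectangle (area 672.00 mm²); the cube at (15, 0.5) is not intersected at this z (z outside [10, 24]); Merging all regions: only the 24×28 cube is present, so the union is just that shape — area = 672.00 mm². So its area = 672.00 mm². Layer 68 (z = 16.32): the cube is absent (z outside [0, 16]); the cube at (15, 0.5) (footprint 26×5.5) is included at this height (area 143.00 mm²); Combining (union): only the 26×5.5 cube at (15, 0.5) is present, so the union is just that shape — area = 143.00 mm². So its area = 143.00 mm². Layer 41 is larger (672.00 vs 143.00 mm²).

layer 41 (z = 9.84 mm)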